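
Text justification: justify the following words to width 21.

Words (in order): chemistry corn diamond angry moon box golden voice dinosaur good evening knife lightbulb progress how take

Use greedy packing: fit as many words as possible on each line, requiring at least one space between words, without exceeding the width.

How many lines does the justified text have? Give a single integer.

Answer: 6

Derivation:
Line 1: ['chemistry', 'corn'] (min_width=14, slack=7)
Line 2: ['diamond', 'angry', 'moon'] (min_width=18, slack=3)
Line 3: ['box', 'golden', 'voice'] (min_width=16, slack=5)
Line 4: ['dinosaur', 'good', 'evening'] (min_width=21, slack=0)
Line 5: ['knife', 'lightbulb'] (min_width=15, slack=6)
Line 6: ['progress', 'how', 'take'] (min_width=17, slack=4)
Total lines: 6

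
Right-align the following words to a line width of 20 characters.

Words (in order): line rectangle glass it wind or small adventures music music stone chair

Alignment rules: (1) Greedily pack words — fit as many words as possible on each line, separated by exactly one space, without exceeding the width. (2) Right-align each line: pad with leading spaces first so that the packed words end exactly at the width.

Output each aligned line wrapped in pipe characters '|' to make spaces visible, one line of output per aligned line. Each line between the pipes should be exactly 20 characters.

Line 1: ['line', 'rectangle', 'glass'] (min_width=20, slack=0)
Line 2: ['it', 'wind', 'or', 'small'] (min_width=16, slack=4)
Line 3: ['adventures', 'music'] (min_width=16, slack=4)
Line 4: ['music', 'stone', 'chair'] (min_width=17, slack=3)

Answer: |line rectangle glass|
|    it wind or small|
|    adventures music|
|   music stone chair|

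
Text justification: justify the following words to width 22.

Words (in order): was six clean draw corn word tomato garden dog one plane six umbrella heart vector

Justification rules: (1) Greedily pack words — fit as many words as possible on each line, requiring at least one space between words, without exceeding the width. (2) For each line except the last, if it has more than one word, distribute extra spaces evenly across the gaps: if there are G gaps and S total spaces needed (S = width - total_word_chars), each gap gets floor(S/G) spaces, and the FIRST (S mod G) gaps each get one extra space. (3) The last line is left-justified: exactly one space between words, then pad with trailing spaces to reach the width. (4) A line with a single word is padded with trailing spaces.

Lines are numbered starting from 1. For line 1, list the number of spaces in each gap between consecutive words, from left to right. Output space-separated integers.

Answer: 3 2 2

Derivation:
Line 1: ['was', 'six', 'clean', 'draw'] (min_width=18, slack=4)
Line 2: ['corn', 'word', 'tomato'] (min_width=16, slack=6)
Line 3: ['garden', 'dog', 'one', 'plane'] (min_width=20, slack=2)
Line 4: ['six', 'umbrella', 'heart'] (min_width=18, slack=4)
Line 5: ['vector'] (min_width=6, slack=16)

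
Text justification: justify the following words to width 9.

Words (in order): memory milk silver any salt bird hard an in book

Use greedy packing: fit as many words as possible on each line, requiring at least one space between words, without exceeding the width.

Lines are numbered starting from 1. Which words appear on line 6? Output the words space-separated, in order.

Line 1: ['memory'] (min_width=6, slack=3)
Line 2: ['milk'] (min_width=4, slack=5)
Line 3: ['silver'] (min_width=6, slack=3)
Line 4: ['any', 'salt'] (min_width=8, slack=1)
Line 5: ['bird', 'hard'] (min_width=9, slack=0)
Line 6: ['an', 'in'] (min_width=5, slack=4)
Line 7: ['book'] (min_width=4, slack=5)

Answer: an in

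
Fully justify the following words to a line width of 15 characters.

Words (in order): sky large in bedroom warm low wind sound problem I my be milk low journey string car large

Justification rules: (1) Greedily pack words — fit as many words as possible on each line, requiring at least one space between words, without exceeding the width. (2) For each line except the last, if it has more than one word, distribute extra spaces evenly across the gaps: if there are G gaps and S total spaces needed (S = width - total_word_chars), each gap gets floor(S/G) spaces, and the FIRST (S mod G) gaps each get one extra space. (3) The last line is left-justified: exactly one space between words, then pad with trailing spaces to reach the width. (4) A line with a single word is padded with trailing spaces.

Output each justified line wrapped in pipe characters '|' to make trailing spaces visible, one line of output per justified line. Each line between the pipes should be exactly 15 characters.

Line 1: ['sky', 'large', 'in'] (min_width=12, slack=3)
Line 2: ['bedroom', 'warm'] (min_width=12, slack=3)
Line 3: ['low', 'wind', 'sound'] (min_width=14, slack=1)
Line 4: ['problem', 'I', 'my', 'be'] (min_width=15, slack=0)
Line 5: ['milk', 'low'] (min_width=8, slack=7)
Line 6: ['journey', 'string'] (min_width=14, slack=1)
Line 7: ['car', 'large'] (min_width=9, slack=6)

Answer: |sky   large  in|
|bedroom    warm|
|low  wind sound|
|problem I my be|
|milk        low|
|journey  string|
|car large      |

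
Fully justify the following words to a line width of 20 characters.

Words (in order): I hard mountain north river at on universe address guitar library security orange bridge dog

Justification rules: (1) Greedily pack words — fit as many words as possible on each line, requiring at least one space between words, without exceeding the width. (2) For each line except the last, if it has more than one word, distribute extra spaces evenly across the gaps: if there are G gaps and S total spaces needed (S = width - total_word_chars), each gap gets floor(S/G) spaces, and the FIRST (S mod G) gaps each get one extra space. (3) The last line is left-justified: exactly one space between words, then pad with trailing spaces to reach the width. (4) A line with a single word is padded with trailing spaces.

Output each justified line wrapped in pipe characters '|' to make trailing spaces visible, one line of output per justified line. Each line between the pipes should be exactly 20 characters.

Line 1: ['I', 'hard', 'mountain'] (min_width=15, slack=5)
Line 2: ['north', 'river', 'at', 'on'] (min_width=17, slack=3)
Line 3: ['universe', 'address'] (min_width=16, slack=4)
Line 4: ['guitar', 'library'] (min_width=14, slack=6)
Line 5: ['security', 'orange'] (min_width=15, slack=5)
Line 6: ['bridge', 'dog'] (min_width=10, slack=10)

Answer: |I    hard   mountain|
|north  river  at  on|
|universe     address|
|guitar       library|
|security      orange|
|bridge dog          |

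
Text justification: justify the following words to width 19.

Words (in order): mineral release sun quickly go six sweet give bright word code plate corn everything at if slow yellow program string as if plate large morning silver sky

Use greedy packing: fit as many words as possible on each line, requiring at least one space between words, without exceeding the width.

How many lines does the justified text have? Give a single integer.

Line 1: ['mineral', 'release', 'sun'] (min_width=19, slack=0)
Line 2: ['quickly', 'go', 'six'] (min_width=14, slack=5)
Line 3: ['sweet', 'give', 'bright'] (min_width=17, slack=2)
Line 4: ['word', 'code', 'plate'] (min_width=15, slack=4)
Line 5: ['corn', 'everything', 'at'] (min_width=18, slack=1)
Line 6: ['if', 'slow', 'yellow'] (min_width=14, slack=5)
Line 7: ['program', 'string', 'as'] (min_width=17, slack=2)
Line 8: ['if', 'plate', 'large'] (min_width=14, slack=5)
Line 9: ['morning', 'silver', 'sky'] (min_width=18, slack=1)
Total lines: 9

Answer: 9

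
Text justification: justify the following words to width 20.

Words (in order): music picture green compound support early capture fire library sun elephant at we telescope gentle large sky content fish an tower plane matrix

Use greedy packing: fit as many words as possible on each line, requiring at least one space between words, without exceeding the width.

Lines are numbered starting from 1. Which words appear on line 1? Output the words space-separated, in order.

Answer: music picture green

Derivation:
Line 1: ['music', 'picture', 'green'] (min_width=19, slack=1)
Line 2: ['compound', 'support'] (min_width=16, slack=4)
Line 3: ['early', 'capture', 'fire'] (min_width=18, slack=2)
Line 4: ['library', 'sun', 'elephant'] (min_width=20, slack=0)
Line 5: ['at', 'we', 'telescope'] (min_width=15, slack=5)
Line 6: ['gentle', 'large', 'sky'] (min_width=16, slack=4)
Line 7: ['content', 'fish', 'an'] (min_width=15, slack=5)
Line 8: ['tower', 'plane', 'matrix'] (min_width=18, slack=2)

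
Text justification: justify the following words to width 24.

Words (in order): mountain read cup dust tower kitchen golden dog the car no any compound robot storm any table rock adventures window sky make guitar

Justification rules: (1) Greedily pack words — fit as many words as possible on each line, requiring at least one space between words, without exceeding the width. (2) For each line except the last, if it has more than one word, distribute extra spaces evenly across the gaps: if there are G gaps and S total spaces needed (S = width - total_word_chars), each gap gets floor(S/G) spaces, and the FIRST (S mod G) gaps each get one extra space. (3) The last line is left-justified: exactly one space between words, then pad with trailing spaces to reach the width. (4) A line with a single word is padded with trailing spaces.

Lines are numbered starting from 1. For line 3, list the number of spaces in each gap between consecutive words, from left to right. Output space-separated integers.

Line 1: ['mountain', 'read', 'cup', 'dust'] (min_width=22, slack=2)
Line 2: ['tower', 'kitchen', 'golden', 'dog'] (min_width=24, slack=0)
Line 3: ['the', 'car', 'no', 'any', 'compound'] (min_width=23, slack=1)
Line 4: ['robot', 'storm', 'any', 'table'] (min_width=21, slack=3)
Line 5: ['rock', 'adventures', 'window'] (min_width=22, slack=2)
Line 6: ['sky', 'make', 'guitar'] (min_width=15, slack=9)

Answer: 2 1 1 1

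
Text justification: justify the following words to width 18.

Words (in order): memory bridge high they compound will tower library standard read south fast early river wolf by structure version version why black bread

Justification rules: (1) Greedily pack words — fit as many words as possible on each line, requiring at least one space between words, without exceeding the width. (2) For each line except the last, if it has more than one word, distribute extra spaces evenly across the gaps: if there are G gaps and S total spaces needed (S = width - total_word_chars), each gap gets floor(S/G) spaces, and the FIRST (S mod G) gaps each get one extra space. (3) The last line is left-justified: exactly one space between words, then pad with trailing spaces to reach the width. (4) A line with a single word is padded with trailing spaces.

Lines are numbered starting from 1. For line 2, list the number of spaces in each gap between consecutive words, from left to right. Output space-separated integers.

Line 1: ['memory', 'bridge', 'high'] (min_width=18, slack=0)
Line 2: ['they', 'compound', 'will'] (min_width=18, slack=0)
Line 3: ['tower', 'library'] (min_width=13, slack=5)
Line 4: ['standard', 'read'] (min_width=13, slack=5)
Line 5: ['south', 'fast', 'early'] (min_width=16, slack=2)
Line 6: ['river', 'wolf', 'by'] (min_width=13, slack=5)
Line 7: ['structure', 'version'] (min_width=17, slack=1)
Line 8: ['version', 'why', 'black'] (min_width=17, slack=1)
Line 9: ['bread'] (min_width=5, slack=13)

Answer: 1 1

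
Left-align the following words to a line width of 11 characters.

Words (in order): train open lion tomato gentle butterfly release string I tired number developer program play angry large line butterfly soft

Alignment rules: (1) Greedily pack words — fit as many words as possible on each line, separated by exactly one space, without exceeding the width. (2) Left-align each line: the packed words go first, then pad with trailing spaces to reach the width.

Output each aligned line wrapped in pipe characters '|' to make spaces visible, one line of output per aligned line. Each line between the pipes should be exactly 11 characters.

Line 1: ['train', 'open'] (min_width=10, slack=1)
Line 2: ['lion', 'tomato'] (min_width=11, slack=0)
Line 3: ['gentle'] (min_width=6, slack=5)
Line 4: ['butterfly'] (min_width=9, slack=2)
Line 5: ['release'] (min_width=7, slack=4)
Line 6: ['string', 'I'] (min_width=8, slack=3)
Line 7: ['tired'] (min_width=5, slack=6)
Line 8: ['number'] (min_width=6, slack=5)
Line 9: ['developer'] (min_width=9, slack=2)
Line 10: ['program'] (min_width=7, slack=4)
Line 11: ['play', 'angry'] (min_width=10, slack=1)
Line 12: ['large', 'line'] (min_width=10, slack=1)
Line 13: ['butterfly'] (min_width=9, slack=2)
Line 14: ['soft'] (min_width=4, slack=7)

Answer: |train open |
|lion tomato|
|gentle     |
|butterfly  |
|release    |
|string I   |
|tired      |
|number     |
|developer  |
|program    |
|play angry |
|large line |
|butterfly  |
|soft       |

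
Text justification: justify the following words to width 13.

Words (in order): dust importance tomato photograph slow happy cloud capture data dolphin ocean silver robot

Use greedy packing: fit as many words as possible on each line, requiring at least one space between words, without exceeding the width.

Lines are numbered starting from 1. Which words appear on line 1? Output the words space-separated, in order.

Line 1: ['dust'] (min_width=4, slack=9)
Line 2: ['importance'] (min_width=10, slack=3)
Line 3: ['tomato'] (min_width=6, slack=7)
Line 4: ['photograph'] (min_width=10, slack=3)
Line 5: ['slow', 'happy'] (min_width=10, slack=3)
Line 6: ['cloud', 'capture'] (min_width=13, slack=0)
Line 7: ['data', 'dolphin'] (min_width=12, slack=1)
Line 8: ['ocean', 'silver'] (min_width=12, slack=1)
Line 9: ['robot'] (min_width=5, slack=8)

Answer: dust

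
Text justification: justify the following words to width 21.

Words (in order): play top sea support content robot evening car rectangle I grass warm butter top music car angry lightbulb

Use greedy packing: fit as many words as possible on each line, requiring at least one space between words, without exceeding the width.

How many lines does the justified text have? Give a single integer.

Line 1: ['play', 'top', 'sea', 'support'] (min_width=20, slack=1)
Line 2: ['content', 'robot', 'evening'] (min_width=21, slack=0)
Line 3: ['car', 'rectangle', 'I', 'grass'] (min_width=21, slack=0)
Line 4: ['warm', 'butter', 'top', 'music'] (min_width=21, slack=0)
Line 5: ['car', 'angry', 'lightbulb'] (min_width=19, slack=2)
Total lines: 5

Answer: 5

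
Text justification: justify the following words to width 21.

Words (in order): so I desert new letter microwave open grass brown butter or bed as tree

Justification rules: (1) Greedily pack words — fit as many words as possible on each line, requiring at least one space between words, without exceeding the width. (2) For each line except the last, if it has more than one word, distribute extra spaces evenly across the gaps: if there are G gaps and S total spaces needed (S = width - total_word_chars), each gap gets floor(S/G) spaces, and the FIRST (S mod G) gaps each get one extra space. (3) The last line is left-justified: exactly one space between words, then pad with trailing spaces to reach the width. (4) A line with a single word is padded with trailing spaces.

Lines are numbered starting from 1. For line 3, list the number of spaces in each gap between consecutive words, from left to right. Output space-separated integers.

Answer: 1 1 1

Derivation:
Line 1: ['so', 'I', 'desert', 'new'] (min_width=15, slack=6)
Line 2: ['letter', 'microwave', 'open'] (min_width=21, slack=0)
Line 3: ['grass', 'brown', 'butter', 'or'] (min_width=21, slack=0)
Line 4: ['bed', 'as', 'tree'] (min_width=11, slack=10)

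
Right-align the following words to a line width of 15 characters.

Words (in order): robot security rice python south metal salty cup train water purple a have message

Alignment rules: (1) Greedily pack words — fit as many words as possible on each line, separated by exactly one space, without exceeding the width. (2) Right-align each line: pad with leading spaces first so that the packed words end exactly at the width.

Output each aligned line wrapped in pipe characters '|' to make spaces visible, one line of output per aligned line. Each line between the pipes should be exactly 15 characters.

Line 1: ['robot', 'security'] (min_width=14, slack=1)
Line 2: ['rice', 'python'] (min_width=11, slack=4)
Line 3: ['south', 'metal'] (min_width=11, slack=4)
Line 4: ['salty', 'cup', 'train'] (min_width=15, slack=0)
Line 5: ['water', 'purple', 'a'] (min_width=14, slack=1)
Line 6: ['have', 'message'] (min_width=12, slack=3)

Answer: | robot security|
|    rice python|
|    south metal|
|salty cup train|
| water purple a|
|   have message|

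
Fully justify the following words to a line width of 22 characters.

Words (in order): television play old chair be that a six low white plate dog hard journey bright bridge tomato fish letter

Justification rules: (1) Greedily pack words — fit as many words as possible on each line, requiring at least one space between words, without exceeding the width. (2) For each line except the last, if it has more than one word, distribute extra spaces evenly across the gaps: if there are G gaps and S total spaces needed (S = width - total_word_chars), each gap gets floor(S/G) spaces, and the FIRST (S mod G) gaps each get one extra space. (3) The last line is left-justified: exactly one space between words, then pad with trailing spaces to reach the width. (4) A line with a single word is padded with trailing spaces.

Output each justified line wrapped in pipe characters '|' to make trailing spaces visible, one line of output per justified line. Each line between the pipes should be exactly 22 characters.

Line 1: ['television', 'play', 'old'] (min_width=19, slack=3)
Line 2: ['chair', 'be', 'that', 'a', 'six'] (min_width=19, slack=3)
Line 3: ['low', 'white', 'plate', 'dog'] (min_width=19, slack=3)
Line 4: ['hard', 'journey', 'bright'] (min_width=19, slack=3)
Line 5: ['bridge', 'tomato', 'fish'] (min_width=18, slack=4)
Line 6: ['letter'] (min_width=6, slack=16)

Answer: |television   play  old|
|chair  be  that  a six|
|low  white  plate  dog|
|hard   journey  bright|
|bridge   tomato   fish|
|letter                |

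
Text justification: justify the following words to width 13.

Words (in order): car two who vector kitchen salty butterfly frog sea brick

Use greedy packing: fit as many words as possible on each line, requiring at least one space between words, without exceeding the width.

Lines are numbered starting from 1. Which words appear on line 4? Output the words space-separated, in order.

Answer: butterfly

Derivation:
Line 1: ['car', 'two', 'who'] (min_width=11, slack=2)
Line 2: ['vector'] (min_width=6, slack=7)
Line 3: ['kitchen', 'salty'] (min_width=13, slack=0)
Line 4: ['butterfly'] (min_width=9, slack=4)
Line 5: ['frog', 'sea'] (min_width=8, slack=5)
Line 6: ['brick'] (min_width=5, slack=8)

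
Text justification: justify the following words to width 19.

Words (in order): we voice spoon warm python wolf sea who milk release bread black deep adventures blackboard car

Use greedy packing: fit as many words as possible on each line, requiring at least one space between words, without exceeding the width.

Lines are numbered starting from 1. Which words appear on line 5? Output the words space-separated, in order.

Answer: adventures

Derivation:
Line 1: ['we', 'voice', 'spoon', 'warm'] (min_width=19, slack=0)
Line 2: ['python', 'wolf', 'sea', 'who'] (min_width=19, slack=0)
Line 3: ['milk', 'release', 'bread'] (min_width=18, slack=1)
Line 4: ['black', 'deep'] (min_width=10, slack=9)
Line 5: ['adventures'] (min_width=10, slack=9)
Line 6: ['blackboard', 'car'] (min_width=14, slack=5)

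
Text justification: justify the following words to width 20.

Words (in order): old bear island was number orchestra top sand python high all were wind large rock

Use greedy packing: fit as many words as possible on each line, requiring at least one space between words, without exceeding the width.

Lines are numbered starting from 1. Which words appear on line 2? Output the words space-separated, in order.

Line 1: ['old', 'bear', 'island', 'was'] (min_width=19, slack=1)
Line 2: ['number', 'orchestra', 'top'] (min_width=20, slack=0)
Line 3: ['sand', 'python', 'high', 'all'] (min_width=20, slack=0)
Line 4: ['were', 'wind', 'large', 'rock'] (min_width=20, slack=0)

Answer: number orchestra top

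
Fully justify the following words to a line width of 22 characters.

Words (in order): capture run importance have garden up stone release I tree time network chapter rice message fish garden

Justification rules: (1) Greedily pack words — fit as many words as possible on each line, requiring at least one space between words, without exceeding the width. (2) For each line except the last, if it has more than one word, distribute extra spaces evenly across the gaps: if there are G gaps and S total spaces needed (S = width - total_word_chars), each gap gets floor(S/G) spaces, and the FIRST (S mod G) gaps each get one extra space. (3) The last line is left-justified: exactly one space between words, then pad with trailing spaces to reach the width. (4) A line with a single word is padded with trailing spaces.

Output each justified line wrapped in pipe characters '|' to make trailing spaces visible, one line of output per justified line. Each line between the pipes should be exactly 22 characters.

Answer: |capture run importance|
|have  garden  up stone|
|release  I  tree  time|
|network  chapter  rice|
|message fish garden   |

Derivation:
Line 1: ['capture', 'run', 'importance'] (min_width=22, slack=0)
Line 2: ['have', 'garden', 'up', 'stone'] (min_width=20, slack=2)
Line 3: ['release', 'I', 'tree', 'time'] (min_width=19, slack=3)
Line 4: ['network', 'chapter', 'rice'] (min_width=20, slack=2)
Line 5: ['message', 'fish', 'garden'] (min_width=19, slack=3)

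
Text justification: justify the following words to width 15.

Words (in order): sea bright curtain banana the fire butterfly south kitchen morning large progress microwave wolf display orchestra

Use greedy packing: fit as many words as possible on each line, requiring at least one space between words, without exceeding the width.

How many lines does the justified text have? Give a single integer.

Answer: 9

Derivation:
Line 1: ['sea', 'bright'] (min_width=10, slack=5)
Line 2: ['curtain', 'banana'] (min_width=14, slack=1)
Line 3: ['the', 'fire'] (min_width=8, slack=7)
Line 4: ['butterfly', 'south'] (min_width=15, slack=0)
Line 5: ['kitchen', 'morning'] (min_width=15, slack=0)
Line 6: ['large', 'progress'] (min_width=14, slack=1)
Line 7: ['microwave', 'wolf'] (min_width=14, slack=1)
Line 8: ['display'] (min_width=7, slack=8)
Line 9: ['orchestra'] (min_width=9, slack=6)
Total lines: 9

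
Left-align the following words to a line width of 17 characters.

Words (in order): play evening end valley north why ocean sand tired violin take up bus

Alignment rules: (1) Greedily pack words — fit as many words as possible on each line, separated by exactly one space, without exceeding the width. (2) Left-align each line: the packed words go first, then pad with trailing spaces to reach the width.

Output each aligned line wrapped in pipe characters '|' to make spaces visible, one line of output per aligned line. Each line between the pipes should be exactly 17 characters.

Line 1: ['play', 'evening', 'end'] (min_width=16, slack=1)
Line 2: ['valley', 'north', 'why'] (min_width=16, slack=1)
Line 3: ['ocean', 'sand', 'tired'] (min_width=16, slack=1)
Line 4: ['violin', 'take', 'up'] (min_width=14, slack=3)
Line 5: ['bus'] (min_width=3, slack=14)

Answer: |play evening end |
|valley north why |
|ocean sand tired |
|violin take up   |
|bus              |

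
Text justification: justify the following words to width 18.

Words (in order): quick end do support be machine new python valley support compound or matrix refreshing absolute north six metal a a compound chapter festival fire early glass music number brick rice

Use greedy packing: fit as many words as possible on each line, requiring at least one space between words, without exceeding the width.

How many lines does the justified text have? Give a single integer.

Line 1: ['quick', 'end', 'do'] (min_width=12, slack=6)
Line 2: ['support', 'be', 'machine'] (min_width=18, slack=0)
Line 3: ['new', 'python', 'valley'] (min_width=17, slack=1)
Line 4: ['support', 'compound'] (min_width=16, slack=2)
Line 5: ['or', 'matrix'] (min_width=9, slack=9)
Line 6: ['refreshing'] (min_width=10, slack=8)
Line 7: ['absolute', 'north', 'six'] (min_width=18, slack=0)
Line 8: ['metal', 'a', 'a', 'compound'] (min_width=18, slack=0)
Line 9: ['chapter', 'festival'] (min_width=16, slack=2)
Line 10: ['fire', 'early', 'glass'] (min_width=16, slack=2)
Line 11: ['music', 'number', 'brick'] (min_width=18, slack=0)
Line 12: ['rice'] (min_width=4, slack=14)
Total lines: 12

Answer: 12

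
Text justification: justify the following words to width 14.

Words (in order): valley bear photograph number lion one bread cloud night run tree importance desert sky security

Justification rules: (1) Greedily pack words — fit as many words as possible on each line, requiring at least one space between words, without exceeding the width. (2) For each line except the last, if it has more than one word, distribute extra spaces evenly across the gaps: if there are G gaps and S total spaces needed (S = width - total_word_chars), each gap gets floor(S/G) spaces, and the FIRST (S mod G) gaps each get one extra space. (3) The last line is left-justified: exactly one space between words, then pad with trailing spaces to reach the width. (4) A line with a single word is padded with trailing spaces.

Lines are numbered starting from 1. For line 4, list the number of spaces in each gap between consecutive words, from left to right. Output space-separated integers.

Line 1: ['valley', 'bear'] (min_width=11, slack=3)
Line 2: ['photograph'] (min_width=10, slack=4)
Line 3: ['number', 'lion'] (min_width=11, slack=3)
Line 4: ['one', 'bread'] (min_width=9, slack=5)
Line 5: ['cloud', 'night'] (min_width=11, slack=3)
Line 6: ['run', 'tree'] (min_width=8, slack=6)
Line 7: ['importance'] (min_width=10, slack=4)
Line 8: ['desert', 'sky'] (min_width=10, slack=4)
Line 9: ['security'] (min_width=8, slack=6)

Answer: 6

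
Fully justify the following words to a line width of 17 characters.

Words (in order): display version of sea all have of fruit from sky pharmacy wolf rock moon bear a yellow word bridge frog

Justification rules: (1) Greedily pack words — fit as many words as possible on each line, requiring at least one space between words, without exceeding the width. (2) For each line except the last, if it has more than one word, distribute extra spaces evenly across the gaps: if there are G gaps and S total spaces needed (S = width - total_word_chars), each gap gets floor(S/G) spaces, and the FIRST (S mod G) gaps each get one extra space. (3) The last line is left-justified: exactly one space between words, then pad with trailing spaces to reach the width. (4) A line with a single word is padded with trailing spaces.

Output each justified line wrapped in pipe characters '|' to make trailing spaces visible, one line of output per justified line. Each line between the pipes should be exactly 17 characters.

Line 1: ['display', 'version'] (min_width=15, slack=2)
Line 2: ['of', 'sea', 'all', 'have'] (min_width=15, slack=2)
Line 3: ['of', 'fruit', 'from', 'sky'] (min_width=17, slack=0)
Line 4: ['pharmacy', 'wolf'] (min_width=13, slack=4)
Line 5: ['rock', 'moon', 'bear', 'a'] (min_width=16, slack=1)
Line 6: ['yellow', 'word'] (min_width=11, slack=6)
Line 7: ['bridge', 'frog'] (min_width=11, slack=6)

Answer: |display   version|
|of  sea  all have|
|of fruit from sky|
|pharmacy     wolf|
|rock  moon bear a|
|yellow       word|
|bridge frog      |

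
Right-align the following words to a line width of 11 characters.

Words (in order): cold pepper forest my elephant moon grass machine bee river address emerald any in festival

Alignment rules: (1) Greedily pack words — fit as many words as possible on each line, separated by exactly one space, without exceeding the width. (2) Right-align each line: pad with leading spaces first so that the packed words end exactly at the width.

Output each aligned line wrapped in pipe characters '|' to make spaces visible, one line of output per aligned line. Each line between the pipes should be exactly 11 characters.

Answer: |cold pepper|
|  forest my|
|   elephant|
| moon grass|
|machine bee|
|      river|
|    address|
|emerald any|
|in festival|

Derivation:
Line 1: ['cold', 'pepper'] (min_width=11, slack=0)
Line 2: ['forest', 'my'] (min_width=9, slack=2)
Line 3: ['elephant'] (min_width=8, slack=3)
Line 4: ['moon', 'grass'] (min_width=10, slack=1)
Line 5: ['machine', 'bee'] (min_width=11, slack=0)
Line 6: ['river'] (min_width=5, slack=6)
Line 7: ['address'] (min_width=7, slack=4)
Line 8: ['emerald', 'any'] (min_width=11, slack=0)
Line 9: ['in', 'festival'] (min_width=11, slack=0)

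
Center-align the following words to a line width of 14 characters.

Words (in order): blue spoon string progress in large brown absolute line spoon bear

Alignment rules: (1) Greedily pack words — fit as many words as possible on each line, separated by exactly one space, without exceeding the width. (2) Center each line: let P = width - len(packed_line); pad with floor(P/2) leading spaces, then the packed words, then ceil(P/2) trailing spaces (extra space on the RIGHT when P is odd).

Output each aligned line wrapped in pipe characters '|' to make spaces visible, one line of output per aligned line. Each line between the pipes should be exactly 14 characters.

Answer: |  blue spoon  |
|    string    |
| progress in  |
| large brown  |
|absolute line |
|  spoon bear  |

Derivation:
Line 1: ['blue', 'spoon'] (min_width=10, slack=4)
Line 2: ['string'] (min_width=6, slack=8)
Line 3: ['progress', 'in'] (min_width=11, slack=3)
Line 4: ['large', 'brown'] (min_width=11, slack=3)
Line 5: ['absolute', 'line'] (min_width=13, slack=1)
Line 6: ['spoon', 'bear'] (min_width=10, slack=4)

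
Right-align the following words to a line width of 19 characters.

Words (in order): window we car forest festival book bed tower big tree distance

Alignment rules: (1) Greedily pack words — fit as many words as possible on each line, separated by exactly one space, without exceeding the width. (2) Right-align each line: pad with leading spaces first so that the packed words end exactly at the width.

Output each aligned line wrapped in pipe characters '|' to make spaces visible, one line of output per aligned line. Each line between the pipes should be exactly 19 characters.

Answer: |      window we car|
|    forest festival|
| book bed tower big|
|      tree distance|

Derivation:
Line 1: ['window', 'we', 'car'] (min_width=13, slack=6)
Line 2: ['forest', 'festival'] (min_width=15, slack=4)
Line 3: ['book', 'bed', 'tower', 'big'] (min_width=18, slack=1)
Line 4: ['tree', 'distance'] (min_width=13, slack=6)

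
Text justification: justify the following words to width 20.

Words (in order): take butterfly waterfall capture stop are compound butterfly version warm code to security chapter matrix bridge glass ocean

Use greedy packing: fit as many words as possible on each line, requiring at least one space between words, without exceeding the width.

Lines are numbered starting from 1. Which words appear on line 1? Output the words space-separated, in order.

Answer: take butterfly

Derivation:
Line 1: ['take', 'butterfly'] (min_width=14, slack=6)
Line 2: ['waterfall', 'capture'] (min_width=17, slack=3)
Line 3: ['stop', 'are', 'compound'] (min_width=17, slack=3)
Line 4: ['butterfly', 'version'] (min_width=17, slack=3)
Line 5: ['warm', 'code', 'to'] (min_width=12, slack=8)
Line 6: ['security', 'chapter'] (min_width=16, slack=4)
Line 7: ['matrix', 'bridge', 'glass'] (min_width=19, slack=1)
Line 8: ['ocean'] (min_width=5, slack=15)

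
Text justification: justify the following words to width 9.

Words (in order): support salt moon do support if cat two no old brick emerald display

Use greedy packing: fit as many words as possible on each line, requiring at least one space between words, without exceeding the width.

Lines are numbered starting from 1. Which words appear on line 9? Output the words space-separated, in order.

Line 1: ['support'] (min_width=7, slack=2)
Line 2: ['salt', 'moon'] (min_width=9, slack=0)
Line 3: ['do'] (min_width=2, slack=7)
Line 4: ['support'] (min_width=7, slack=2)
Line 5: ['if', 'cat'] (min_width=6, slack=3)
Line 6: ['two', 'no'] (min_width=6, slack=3)
Line 7: ['old', 'brick'] (min_width=9, slack=0)
Line 8: ['emerald'] (min_width=7, slack=2)
Line 9: ['display'] (min_width=7, slack=2)

Answer: display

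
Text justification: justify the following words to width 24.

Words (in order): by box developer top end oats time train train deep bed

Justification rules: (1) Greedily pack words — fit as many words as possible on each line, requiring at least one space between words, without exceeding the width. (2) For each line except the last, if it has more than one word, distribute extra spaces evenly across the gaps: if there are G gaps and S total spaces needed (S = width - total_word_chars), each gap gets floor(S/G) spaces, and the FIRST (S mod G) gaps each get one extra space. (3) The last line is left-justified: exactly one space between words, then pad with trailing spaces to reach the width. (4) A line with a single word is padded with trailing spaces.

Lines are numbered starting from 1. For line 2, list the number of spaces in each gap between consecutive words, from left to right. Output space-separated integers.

Line 1: ['by', 'box', 'developer', 'top', 'end'] (min_width=24, slack=0)
Line 2: ['oats', 'time', 'train', 'train'] (min_width=21, slack=3)
Line 3: ['deep', 'bed'] (min_width=8, slack=16)

Answer: 2 2 2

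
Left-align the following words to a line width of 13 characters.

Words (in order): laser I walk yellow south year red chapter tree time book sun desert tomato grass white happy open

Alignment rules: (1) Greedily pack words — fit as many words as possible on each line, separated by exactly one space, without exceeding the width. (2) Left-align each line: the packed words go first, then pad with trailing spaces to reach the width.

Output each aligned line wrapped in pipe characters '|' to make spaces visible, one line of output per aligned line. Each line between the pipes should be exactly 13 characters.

Answer: |laser I walk |
|yellow south |
|year red     |
|chapter tree |
|time book sun|
|desert tomato|
|grass white  |
|happy open   |

Derivation:
Line 1: ['laser', 'I', 'walk'] (min_width=12, slack=1)
Line 2: ['yellow', 'south'] (min_width=12, slack=1)
Line 3: ['year', 'red'] (min_width=8, slack=5)
Line 4: ['chapter', 'tree'] (min_width=12, slack=1)
Line 5: ['time', 'book', 'sun'] (min_width=13, slack=0)
Line 6: ['desert', 'tomato'] (min_width=13, slack=0)
Line 7: ['grass', 'white'] (min_width=11, slack=2)
Line 8: ['happy', 'open'] (min_width=10, slack=3)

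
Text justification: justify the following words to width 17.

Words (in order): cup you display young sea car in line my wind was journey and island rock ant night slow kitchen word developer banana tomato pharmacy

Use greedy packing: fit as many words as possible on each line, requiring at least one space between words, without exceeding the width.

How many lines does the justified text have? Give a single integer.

Answer: 9

Derivation:
Line 1: ['cup', 'you', 'display'] (min_width=15, slack=2)
Line 2: ['young', 'sea', 'car', 'in'] (min_width=16, slack=1)
Line 3: ['line', 'my', 'wind', 'was'] (min_width=16, slack=1)
Line 4: ['journey', 'and'] (min_width=11, slack=6)
Line 5: ['island', 'rock', 'ant'] (min_width=15, slack=2)
Line 6: ['night', 'slow'] (min_width=10, slack=7)
Line 7: ['kitchen', 'word'] (min_width=12, slack=5)
Line 8: ['developer', 'banana'] (min_width=16, slack=1)
Line 9: ['tomato', 'pharmacy'] (min_width=15, slack=2)
Total lines: 9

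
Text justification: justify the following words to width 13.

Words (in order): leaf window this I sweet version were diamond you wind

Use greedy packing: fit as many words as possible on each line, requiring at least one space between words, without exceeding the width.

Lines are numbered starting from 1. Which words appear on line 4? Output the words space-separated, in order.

Answer: diamond you

Derivation:
Line 1: ['leaf', 'window'] (min_width=11, slack=2)
Line 2: ['this', 'I', 'sweet'] (min_width=12, slack=1)
Line 3: ['version', 'were'] (min_width=12, slack=1)
Line 4: ['diamond', 'you'] (min_width=11, slack=2)
Line 5: ['wind'] (min_width=4, slack=9)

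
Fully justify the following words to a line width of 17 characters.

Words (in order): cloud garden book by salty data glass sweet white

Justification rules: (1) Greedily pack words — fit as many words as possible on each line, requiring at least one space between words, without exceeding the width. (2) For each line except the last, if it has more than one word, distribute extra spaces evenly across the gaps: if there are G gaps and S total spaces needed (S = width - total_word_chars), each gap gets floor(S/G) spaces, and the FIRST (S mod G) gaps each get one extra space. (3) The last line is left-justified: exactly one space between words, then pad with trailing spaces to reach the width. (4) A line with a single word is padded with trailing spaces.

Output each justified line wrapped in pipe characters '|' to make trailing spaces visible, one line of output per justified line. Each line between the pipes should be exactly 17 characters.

Line 1: ['cloud', 'garden', 'book'] (min_width=17, slack=0)
Line 2: ['by', 'salty', 'data'] (min_width=13, slack=4)
Line 3: ['glass', 'sweet', 'white'] (min_width=17, slack=0)

Answer: |cloud garden book|
|by   salty   data|
|glass sweet white|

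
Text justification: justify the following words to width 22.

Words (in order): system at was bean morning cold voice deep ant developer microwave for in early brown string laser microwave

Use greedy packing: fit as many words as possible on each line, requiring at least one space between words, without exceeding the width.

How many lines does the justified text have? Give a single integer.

Line 1: ['system', 'at', 'was', 'bean'] (min_width=18, slack=4)
Line 2: ['morning', 'cold', 'voice'] (min_width=18, slack=4)
Line 3: ['deep', 'ant', 'developer'] (min_width=18, slack=4)
Line 4: ['microwave', 'for', 'in', 'early'] (min_width=22, slack=0)
Line 5: ['brown', 'string', 'laser'] (min_width=18, slack=4)
Line 6: ['microwave'] (min_width=9, slack=13)
Total lines: 6

Answer: 6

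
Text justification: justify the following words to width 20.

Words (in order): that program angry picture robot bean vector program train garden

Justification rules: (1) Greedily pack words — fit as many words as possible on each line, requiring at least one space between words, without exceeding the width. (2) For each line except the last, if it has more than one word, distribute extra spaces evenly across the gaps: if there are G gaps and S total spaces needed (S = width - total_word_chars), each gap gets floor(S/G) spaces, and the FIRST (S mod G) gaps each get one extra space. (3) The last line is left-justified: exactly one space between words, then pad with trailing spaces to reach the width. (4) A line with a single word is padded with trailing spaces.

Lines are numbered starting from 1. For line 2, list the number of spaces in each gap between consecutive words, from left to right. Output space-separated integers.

Line 1: ['that', 'program', 'angry'] (min_width=18, slack=2)
Line 2: ['picture', 'robot', 'bean'] (min_width=18, slack=2)
Line 3: ['vector', 'program', 'train'] (min_width=20, slack=0)
Line 4: ['garden'] (min_width=6, slack=14)

Answer: 2 2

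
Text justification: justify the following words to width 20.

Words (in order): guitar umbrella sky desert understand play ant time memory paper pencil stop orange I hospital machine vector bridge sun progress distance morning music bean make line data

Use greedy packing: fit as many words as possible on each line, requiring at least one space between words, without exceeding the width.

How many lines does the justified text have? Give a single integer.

Answer: 10

Derivation:
Line 1: ['guitar', 'umbrella', 'sky'] (min_width=19, slack=1)
Line 2: ['desert', 'understand'] (min_width=17, slack=3)
Line 3: ['play', 'ant', 'time', 'memory'] (min_width=20, slack=0)
Line 4: ['paper', 'pencil', 'stop'] (min_width=17, slack=3)
Line 5: ['orange', 'I', 'hospital'] (min_width=17, slack=3)
Line 6: ['machine', 'vector'] (min_width=14, slack=6)
Line 7: ['bridge', 'sun', 'progress'] (min_width=19, slack=1)
Line 8: ['distance', 'morning'] (min_width=16, slack=4)
Line 9: ['music', 'bean', 'make', 'line'] (min_width=20, slack=0)
Line 10: ['data'] (min_width=4, slack=16)
Total lines: 10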